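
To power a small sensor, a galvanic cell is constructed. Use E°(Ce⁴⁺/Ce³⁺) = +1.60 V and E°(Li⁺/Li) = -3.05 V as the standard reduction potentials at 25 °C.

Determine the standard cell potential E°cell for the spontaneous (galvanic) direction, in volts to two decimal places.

+4.65 V

The Ce⁴⁺/Ce³⁺ couple has the higher reduction potential, so it is the cathode; Li⁺/Li is oxidised at the anode.
E°cell = E°(cathode) − E°(anode) = (+1.60) − (-3.05) = +4.65 V.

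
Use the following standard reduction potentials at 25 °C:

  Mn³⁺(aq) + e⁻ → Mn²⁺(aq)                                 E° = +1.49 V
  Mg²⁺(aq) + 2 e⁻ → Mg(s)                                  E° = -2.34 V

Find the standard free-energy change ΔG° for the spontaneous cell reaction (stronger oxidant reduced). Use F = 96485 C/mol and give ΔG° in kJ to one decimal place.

-739.1 kJ

Mn³⁺/Mn²⁺ (E° = +1.49 V) is the cathode; Mg²⁺/Mg (E° = -2.34 V) is the anode, so E°cell = +3.83 V.
Balancing electrons gives n = 2 (lcm of 1 and 2).
ΔG° = −nFE° = −(2)(96485)(+3.83) = -739,075 J = -739.1 kJ.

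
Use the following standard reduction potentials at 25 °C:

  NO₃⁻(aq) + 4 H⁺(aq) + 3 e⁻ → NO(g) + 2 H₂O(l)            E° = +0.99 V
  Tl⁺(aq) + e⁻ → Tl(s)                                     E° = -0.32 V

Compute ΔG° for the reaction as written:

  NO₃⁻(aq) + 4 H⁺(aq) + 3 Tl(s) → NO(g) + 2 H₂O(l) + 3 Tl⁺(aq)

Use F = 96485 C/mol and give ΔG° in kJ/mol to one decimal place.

-379.2 kJ/mol

As written, NO₃⁻/NO is reduced (cathode) and Tl⁺/Tl is oxidised (anode), so E°cell = (+0.99) − (-0.32) = +1.31 V.
Balancing electrons gives n = 3.
ΔG° = −nFE° = −(3)(96485)(+1.31) = -379,186 J = -379.2 kJ/mol.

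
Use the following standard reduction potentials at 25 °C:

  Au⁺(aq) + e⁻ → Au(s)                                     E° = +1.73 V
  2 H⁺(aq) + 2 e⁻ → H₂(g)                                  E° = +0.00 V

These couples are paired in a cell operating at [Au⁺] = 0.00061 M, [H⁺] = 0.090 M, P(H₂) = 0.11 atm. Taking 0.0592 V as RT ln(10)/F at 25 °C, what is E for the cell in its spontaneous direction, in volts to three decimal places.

Au⁺/Au is the cathode (higher E°), H⁺/H₂ the anode: E°cell = +1.73 − (+0.00) = +1.73 V, n = 2.
Overall: 2 Au⁺(aq) + H₂(g) → 2 Au(s) + 2 H⁺(aq)
Q = [H⁺]^2 / ([Au⁺]^2·P(H₂)); log Q = 5.296.
E = E° − (0.0592/n) log Q = +1.73 − (0.0592/2)(5.296) = +1.573 V.

+1.573 V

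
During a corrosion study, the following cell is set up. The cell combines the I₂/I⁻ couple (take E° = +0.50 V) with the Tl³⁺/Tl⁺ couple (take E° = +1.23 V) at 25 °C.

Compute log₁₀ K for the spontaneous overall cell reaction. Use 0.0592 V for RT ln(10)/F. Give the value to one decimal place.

Cathode: Tl³⁺/Tl⁺; anode: I₂/I⁻. E°cell = +0.73 V, n = 2.
log K = nE°cell / 0.0592 = (2)(+0.73) / 0.0592 = 24.7.

24.7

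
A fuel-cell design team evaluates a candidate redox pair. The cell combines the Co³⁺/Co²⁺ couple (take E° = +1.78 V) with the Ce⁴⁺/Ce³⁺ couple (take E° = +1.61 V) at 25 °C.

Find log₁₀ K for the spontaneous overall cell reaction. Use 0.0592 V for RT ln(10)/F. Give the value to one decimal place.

2.9

Cathode: Co³⁺/Co²⁺; anode: Ce⁴⁺/Ce³⁺. E°cell = +0.17 V, n = 1.
log K = nE°cell / 0.0592 = (1)(+0.17) / 0.0592 = 2.9.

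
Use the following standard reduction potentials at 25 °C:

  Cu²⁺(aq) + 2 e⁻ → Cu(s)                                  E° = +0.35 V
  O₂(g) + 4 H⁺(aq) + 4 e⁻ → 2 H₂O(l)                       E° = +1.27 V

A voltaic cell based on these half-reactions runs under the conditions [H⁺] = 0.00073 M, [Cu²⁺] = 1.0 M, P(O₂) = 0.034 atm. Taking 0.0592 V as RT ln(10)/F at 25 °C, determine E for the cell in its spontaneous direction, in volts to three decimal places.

+0.713 V

O₂/H₂O is the cathode (higher E°), Cu²⁺/Cu the anode: E°cell = +1.27 − (+0.35) = +0.92 V, n = 4.
Overall: O₂(g) + 4 H⁺(aq) + 2 Cu(s) → 2 H₂O(l) + 2 Cu²⁺(aq)
Q = [Cu²⁺]^2 / (P(O₂)·[H⁺]^4); log Q = 14.015.
E = E° − (0.0592/n) log Q = +0.92 − (0.0592/4)(14.015) = +0.713 V.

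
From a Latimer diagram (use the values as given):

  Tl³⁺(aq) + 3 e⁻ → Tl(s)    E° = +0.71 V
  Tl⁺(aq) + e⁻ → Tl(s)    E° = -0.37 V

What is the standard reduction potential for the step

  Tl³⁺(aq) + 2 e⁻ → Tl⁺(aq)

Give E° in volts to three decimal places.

+1.250 V

Sequential free energies add, so n₃E°₃ = n₁E°₁ + n₂E°₂.
With n₃ = 3, and the known step contributing 1×(-0.37) V, the unknown satisfies 2·E° = 3×(+0.71) − 1×(-0.37) = +2.500.
E° = +2.500 / 2 = +1.250 V.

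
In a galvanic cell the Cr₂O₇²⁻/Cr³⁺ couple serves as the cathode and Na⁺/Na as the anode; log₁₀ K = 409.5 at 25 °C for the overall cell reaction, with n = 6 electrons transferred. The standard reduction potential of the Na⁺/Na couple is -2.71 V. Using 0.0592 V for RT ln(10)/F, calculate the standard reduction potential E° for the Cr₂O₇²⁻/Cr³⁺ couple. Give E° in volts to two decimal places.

E°cell = (0.0592/n)·log K = (0.0592/6)(409.5) = +4.040 V.
Since Cr₂O₇²⁻/Cr³⁺ is the cathode and Na⁺/Na the anode, E°cell = E°(Cr₂O₇²⁻/Cr³⁺) − E°(Na⁺/Na).
So E°(Cr₂O₇²⁻/Cr³⁺) = E°cell + E°(Na⁺/Na) = +4.040 + (-2.71) = +1.33 V.

+1.33 V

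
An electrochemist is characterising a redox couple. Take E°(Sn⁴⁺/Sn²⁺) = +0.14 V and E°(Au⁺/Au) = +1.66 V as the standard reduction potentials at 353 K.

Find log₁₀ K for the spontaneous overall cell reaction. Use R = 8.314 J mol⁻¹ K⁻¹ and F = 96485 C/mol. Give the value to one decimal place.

43.4

Cathode: Au⁺/Au; anode: Sn⁴⁺/Sn²⁺. E°cell = (+1.66) − (+0.14) = +1.52 V, with n = 2.
ΔG° = −nFE° = −RT ln K, so ln K = nFE°/(RT) = (2)(96485)(+1.52) / ((8.314)(353)) = 99.942.
log₁₀ K = 99.942 / ln 10 = 43.4.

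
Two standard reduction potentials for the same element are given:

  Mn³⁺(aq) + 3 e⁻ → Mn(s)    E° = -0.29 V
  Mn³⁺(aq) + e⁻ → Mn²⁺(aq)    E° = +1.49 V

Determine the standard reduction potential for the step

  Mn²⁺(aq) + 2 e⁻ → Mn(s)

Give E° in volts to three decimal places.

Sequential free energies add, so n₃E°₃ = n₁E°₁ + n₂E°₂.
With n₃ = 3, and the known step contributing 1×(+1.49) V, the unknown satisfies 2·E° = 3×(-0.29) − 1×(+1.49) = -2.360.
E° = -2.360 / 2 = -1.180 V.

-1.180 V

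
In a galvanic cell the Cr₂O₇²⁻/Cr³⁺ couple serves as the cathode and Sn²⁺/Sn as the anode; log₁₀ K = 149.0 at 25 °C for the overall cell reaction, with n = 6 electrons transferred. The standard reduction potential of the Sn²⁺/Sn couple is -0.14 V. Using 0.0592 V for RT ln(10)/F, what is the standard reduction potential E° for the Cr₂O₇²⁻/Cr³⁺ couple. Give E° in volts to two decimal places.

+1.33 V

E°cell = (0.0592/n)·log K = (0.0592/6)(149.0) = +1.470 V.
Since Cr₂O₇²⁻/Cr³⁺ is the cathode and Sn²⁺/Sn the anode, E°cell = E°(Cr₂O₇²⁻/Cr³⁺) − E°(Sn²⁺/Sn).
So E°(Cr₂O₇²⁻/Cr³⁺) = E°cell + E°(Sn²⁺/Sn) = +1.470 + (-0.14) = +1.33 V.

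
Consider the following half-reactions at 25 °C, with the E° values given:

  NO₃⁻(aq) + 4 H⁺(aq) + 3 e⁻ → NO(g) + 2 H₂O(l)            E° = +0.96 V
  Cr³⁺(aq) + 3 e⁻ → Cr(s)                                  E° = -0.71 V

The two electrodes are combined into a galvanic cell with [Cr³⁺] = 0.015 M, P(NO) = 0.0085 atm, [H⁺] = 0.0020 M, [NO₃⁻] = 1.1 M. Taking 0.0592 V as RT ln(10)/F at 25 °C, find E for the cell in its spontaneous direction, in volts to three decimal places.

+1.535 V

NO₃⁻/NO is the cathode (higher E°), Cr³⁺/Cr the anode: E°cell = +0.96 − (-0.71) = +1.67 V, n = 3.
Overall: NO₃⁻(aq) + 4 H⁺(aq) + Cr(s) → NO(g) + 2 H₂O(l) + Cr³⁺(aq)
Q = P(NO)·[Cr³⁺] / ([NO₃⁻]·[H⁺]^4); log Q = 6.860.
E = E° − (0.0592/n) log Q = +1.67 − (0.0592/3)(6.860) = +1.535 V.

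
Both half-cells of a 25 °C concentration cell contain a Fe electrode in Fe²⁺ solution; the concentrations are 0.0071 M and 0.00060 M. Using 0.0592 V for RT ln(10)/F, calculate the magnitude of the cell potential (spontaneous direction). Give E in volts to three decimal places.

For a concentration cell E°cell = 0. The 0.0071 M side is the cathode (reduction is favoured where [Fe²⁺] is higher).
With n = 2, E = −(0.0592/2) log([Fe²⁺]ₐₙ/[Fe²⁺]꜀ₐₜ) = −(0.0592/2) log(0.0006/0.0071) = −(0.0592/2)(-1.073) = +0.032 V.

+0.032 V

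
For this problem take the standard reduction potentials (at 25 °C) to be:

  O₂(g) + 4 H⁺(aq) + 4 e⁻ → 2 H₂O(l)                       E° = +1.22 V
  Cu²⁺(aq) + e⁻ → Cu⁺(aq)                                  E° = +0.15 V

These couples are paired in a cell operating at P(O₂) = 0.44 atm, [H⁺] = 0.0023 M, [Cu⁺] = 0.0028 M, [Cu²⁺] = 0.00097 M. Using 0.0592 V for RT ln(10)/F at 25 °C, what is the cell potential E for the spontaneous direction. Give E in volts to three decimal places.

+0.936 V

O₂/H₂O is the cathode (higher E°), Cu²⁺/Cu⁺ the anode: E°cell = +1.22 − (+0.15) = +1.07 V, n = 4.
Overall: O₂(g) + 4 H⁺(aq) + 4 Cu⁺(aq) → 2 H₂O(l) + 4 Cu²⁺(aq)
Q = [Cu²⁺]^4 / (P(O₂)·[H⁺]^4·[Cu⁺]^4); log Q = 9.068.
E = E° − (0.0592/n) log Q = +1.07 − (0.0592/4)(9.068) = +0.936 V.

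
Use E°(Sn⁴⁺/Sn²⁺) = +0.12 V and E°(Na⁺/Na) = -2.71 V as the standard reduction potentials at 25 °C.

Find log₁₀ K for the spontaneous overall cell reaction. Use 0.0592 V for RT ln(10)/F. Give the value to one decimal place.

Cathode: Sn⁴⁺/Sn²⁺; anode: Na⁺/Na. E°cell = +2.83 V, n = 2.
log K = nE°cell / 0.0592 = (2)(+2.83) / 0.0592 = 95.6.

95.6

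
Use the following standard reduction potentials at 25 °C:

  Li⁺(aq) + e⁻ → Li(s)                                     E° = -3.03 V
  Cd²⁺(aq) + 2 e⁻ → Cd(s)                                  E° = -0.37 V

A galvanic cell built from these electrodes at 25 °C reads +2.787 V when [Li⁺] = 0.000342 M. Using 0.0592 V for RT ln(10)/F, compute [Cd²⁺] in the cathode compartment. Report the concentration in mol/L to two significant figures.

Cd²⁺/Cd is the cathode, Li⁺/Li the anode: E°cell = +2.66 V, n = 2.
Overall reaction: Cd²⁺(aq) + 2 Li(s) → Cd(s) + 2 Li⁺(aq); Q = [Li⁺]^2/[Cd²⁺]^1.
From E = E° − (0.0592/n) log Q: log Q = (E° − E)·n/0.0592 = (+2.66 − (+2.787))·2/0.0592 = -4.2905.
So 1·log[Cd²⁺] = 2·log(0.000342) − log Q = -6.9319 − (-4.2905) = -2.6414; [Cd²⁺] = 10^(-2.6414) ≈ 0.0023 M.

0.0023 M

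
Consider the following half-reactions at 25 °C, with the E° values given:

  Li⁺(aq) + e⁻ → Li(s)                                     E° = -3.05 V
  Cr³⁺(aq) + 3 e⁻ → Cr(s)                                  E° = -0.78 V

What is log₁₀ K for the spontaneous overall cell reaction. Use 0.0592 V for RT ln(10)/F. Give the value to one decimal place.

Cathode: Cr³⁺/Cr; anode: Li⁺/Li. E°cell = +2.27 V, n = 3.
log K = nE°cell / 0.0592 = (3)(+2.27) / 0.0592 = 115.0.

115.0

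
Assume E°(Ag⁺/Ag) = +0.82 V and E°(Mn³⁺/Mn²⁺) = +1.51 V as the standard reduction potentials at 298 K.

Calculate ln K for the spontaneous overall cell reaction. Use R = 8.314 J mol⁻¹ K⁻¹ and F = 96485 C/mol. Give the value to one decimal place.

26.9

Cathode: Mn³⁺/Mn²⁺; anode: Ag⁺/Ag. E°cell = (+1.51) − (+0.82) = +0.69 V, with n = 1.
ΔG° = −nFE° = −RT ln K, so ln K = nFE°/(RT) = (1)(96485)(+0.69) / ((8.314)(298)) = 26.871.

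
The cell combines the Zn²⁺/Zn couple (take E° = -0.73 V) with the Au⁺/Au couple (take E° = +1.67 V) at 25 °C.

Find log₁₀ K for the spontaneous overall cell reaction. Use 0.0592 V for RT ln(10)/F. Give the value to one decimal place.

81.1

Cathode: Au⁺/Au; anode: Zn²⁺/Zn. E°cell = +2.40 V, n = 2.
log K = nE°cell / 0.0592 = (2)(+2.40) / 0.0592 = 81.1.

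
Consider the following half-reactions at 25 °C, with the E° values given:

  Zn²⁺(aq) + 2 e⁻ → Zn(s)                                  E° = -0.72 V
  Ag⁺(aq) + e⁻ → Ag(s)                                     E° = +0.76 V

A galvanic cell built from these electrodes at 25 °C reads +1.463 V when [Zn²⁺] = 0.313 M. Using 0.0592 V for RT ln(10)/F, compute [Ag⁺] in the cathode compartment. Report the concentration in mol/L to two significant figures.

0.29 M

Ag⁺/Ag is the cathode, Zn²⁺/Zn the anode: E°cell = +1.48 V, n = 2.
Overall reaction: 2 Ag⁺(aq) + Zn(s) → 2 Ag(s) + Zn²⁺(aq); Q = [Zn²⁺]^1/[Ag⁺]^2.
From E = E° − (0.0592/n) log Q: log Q = (E° − E)·n/0.0592 = (+1.48 − (+1.463))·2/0.0592 = 0.5743.
So 2·log[Ag⁺] = 1·log(0.313) − log Q = -0.5045 − (0.5743) = -1.0788; log[Ag⁺] = -1.0788 / 2 = -0.5394; [Ag⁺] = 10^(-0.5394) ≈ 0.29 M.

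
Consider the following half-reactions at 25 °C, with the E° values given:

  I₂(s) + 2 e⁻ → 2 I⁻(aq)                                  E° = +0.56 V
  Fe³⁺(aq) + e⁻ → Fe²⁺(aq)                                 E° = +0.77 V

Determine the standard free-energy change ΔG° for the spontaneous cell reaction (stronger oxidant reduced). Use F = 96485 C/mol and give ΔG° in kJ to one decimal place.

-40.5 kJ

Fe³⁺/Fe²⁺ (E° = +0.77 V) is the cathode; I₂/I⁻ (E° = +0.56 V) is the anode, so E°cell = +0.21 V.
Balancing electrons gives n = 2 (lcm of 1 and 2).
ΔG° = −nFE° = −(2)(96485)(+0.21) = -40,524 J = -40.5 kJ.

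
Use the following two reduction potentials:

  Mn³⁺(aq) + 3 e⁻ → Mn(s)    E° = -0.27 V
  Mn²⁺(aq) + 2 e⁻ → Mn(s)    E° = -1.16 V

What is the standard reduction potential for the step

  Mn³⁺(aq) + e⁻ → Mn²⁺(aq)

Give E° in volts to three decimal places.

Sequential free energies add, so n₃E°₃ = n₁E°₁ + n₂E°₂.
With n₃ = 3, and the known step contributing 2×(-1.16) V, the unknown satisfies 1·E° = 3×(-0.27) − 2×(-1.16) = +1.510.
E° = +1.510 / 1 = +1.510 V.

+1.510 V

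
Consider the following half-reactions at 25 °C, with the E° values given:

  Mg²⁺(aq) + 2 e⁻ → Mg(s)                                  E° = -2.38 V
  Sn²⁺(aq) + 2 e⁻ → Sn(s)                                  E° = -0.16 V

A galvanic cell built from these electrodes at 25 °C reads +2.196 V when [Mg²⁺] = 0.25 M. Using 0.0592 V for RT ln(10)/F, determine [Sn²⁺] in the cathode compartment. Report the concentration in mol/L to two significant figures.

0.039 M

Sn²⁺/Sn is the cathode, Mg²⁺/Mg the anode: E°cell = +2.22 V, n = 2.
Overall reaction: Sn²⁺(aq) + Mg(s) → Sn(s) + Mg²⁺(aq); Q = [Mg²⁺]^1/[Sn²⁺]^1.
From E = E° − (0.0592/n) log Q: log Q = (E° − E)·n/0.0592 = (+2.22 − (+2.196))·2/0.0592 = 0.8108.
So 1·log[Sn²⁺] = 1·log(0.25) − log Q = -0.6021 − (0.8108) = -1.4129; [Sn²⁺] = 10^(-1.4129) ≈ 0.039 M.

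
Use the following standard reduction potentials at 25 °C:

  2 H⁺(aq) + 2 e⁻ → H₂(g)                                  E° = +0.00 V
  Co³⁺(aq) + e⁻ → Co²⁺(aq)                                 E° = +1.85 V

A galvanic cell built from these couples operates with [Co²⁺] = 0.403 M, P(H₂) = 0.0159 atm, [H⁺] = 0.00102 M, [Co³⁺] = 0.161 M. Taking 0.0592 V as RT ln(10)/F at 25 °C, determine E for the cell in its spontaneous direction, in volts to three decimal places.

+1.950 V

Co³⁺/Co²⁺ is the cathode (higher E°), H⁺/H₂ the anode: E°cell = +1.85 − (+0.00) = +1.85 V, n = 2.
Overall: 2 Co³⁺(aq) + H₂(g) → 2 Co²⁺(aq) + 2 H⁺(aq)
Q = [Co²⁺]^2·[H⁺]^2 / ([Co³⁺]^2·P(H₂)); log Q = -3.387.
E = E° − (0.0592/n) log Q = +1.85 − (0.0592/2)(-3.387) = +1.950 V.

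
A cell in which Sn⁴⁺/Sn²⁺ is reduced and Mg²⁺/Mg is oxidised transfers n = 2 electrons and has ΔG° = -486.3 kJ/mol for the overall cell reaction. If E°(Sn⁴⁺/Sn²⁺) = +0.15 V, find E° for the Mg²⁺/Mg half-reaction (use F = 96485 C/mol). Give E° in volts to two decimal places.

E°cell = −ΔG°/(nF) = −(-486.3×10³)/((2)(96485)) = +2.520 V.
Since Sn⁴⁺/Sn²⁺ is the cathode and Mg²⁺/Mg the anode, E°cell = E°(Sn⁴⁺/Sn²⁺) − E°(Mg²⁺/Mg).
So E°(Mg²⁺/Mg) = E°(Sn⁴⁺/Sn²⁺) − E°cell = (+0.15) − (+2.520) = -2.37 V.

-2.37 V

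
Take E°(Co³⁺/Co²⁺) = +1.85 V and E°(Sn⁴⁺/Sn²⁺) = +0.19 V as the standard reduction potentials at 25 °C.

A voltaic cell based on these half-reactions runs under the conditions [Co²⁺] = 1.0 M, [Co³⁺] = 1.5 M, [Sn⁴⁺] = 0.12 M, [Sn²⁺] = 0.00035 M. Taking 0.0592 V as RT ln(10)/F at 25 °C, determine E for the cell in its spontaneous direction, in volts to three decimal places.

Co³⁺/Co²⁺ is the cathode (higher E°), Sn⁴⁺/Sn²⁺ the anode: E°cell = +1.85 − (+0.19) = +1.66 V, n = 2.
Overall: 2 Co³⁺(aq) + Sn²⁺(aq) → 2 Co²⁺(aq) + Sn⁴⁺(aq)
Q = [Co²⁺]^2·[Sn⁴⁺] / ([Co³⁺]^2·[Sn²⁺]); log Q = 2.183.
E = E° − (0.0592/n) log Q = +1.66 − (0.0592/2)(2.183) = +1.595 V.

+1.595 V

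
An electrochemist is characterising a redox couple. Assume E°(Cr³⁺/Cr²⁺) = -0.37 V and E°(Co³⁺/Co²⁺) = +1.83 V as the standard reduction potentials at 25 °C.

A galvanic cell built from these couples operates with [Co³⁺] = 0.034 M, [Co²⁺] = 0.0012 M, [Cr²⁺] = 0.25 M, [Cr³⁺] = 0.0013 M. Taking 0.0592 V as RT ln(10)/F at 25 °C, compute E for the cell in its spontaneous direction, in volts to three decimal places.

+2.421 V

Co³⁺/Co²⁺ is the cathode (higher E°), Cr³⁺/Cr²⁺ the anode: E°cell = +1.83 − (-0.37) = +2.20 V, n = 1.
Overall: Co³⁺(aq) + Cr²⁺(aq) → Co²⁺(aq) + Cr³⁺(aq)
Q = [Co²⁺]·[Cr³⁺] / ([Co³⁺]·[Cr²⁺]); log Q = -3.736.
E = E° − (0.0592/n) log Q = +2.20 − (0.0592/1)(-3.736) = +2.421 V.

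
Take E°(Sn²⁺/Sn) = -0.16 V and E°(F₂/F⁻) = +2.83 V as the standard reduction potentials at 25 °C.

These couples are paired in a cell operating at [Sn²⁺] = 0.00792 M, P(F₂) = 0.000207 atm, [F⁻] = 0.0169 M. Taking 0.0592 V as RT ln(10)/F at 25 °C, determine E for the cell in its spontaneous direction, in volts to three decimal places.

F₂/F⁻ is the cathode (higher E°), Sn²⁺/Sn the anode: E°cell = +2.83 − (-0.16) = +2.99 V, n = 2.
Overall: F₂(g) + Sn(s) → 2 F⁻(aq) + Sn²⁺(aq)
Q = [F⁻]^2·[Sn²⁺] / (P(F₂)); log Q = -1.961.
E = E° − (0.0592/n) log Q = +2.99 − (0.0592/2)(-1.961) = +3.048 V.

+3.048 V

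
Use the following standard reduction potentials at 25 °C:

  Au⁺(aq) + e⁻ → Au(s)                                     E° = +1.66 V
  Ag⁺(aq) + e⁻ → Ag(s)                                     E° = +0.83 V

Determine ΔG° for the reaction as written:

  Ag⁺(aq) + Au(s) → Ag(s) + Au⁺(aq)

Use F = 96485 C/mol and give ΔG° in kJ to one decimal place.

+80.1 kJ

As written, Ag⁺/Ag is reduced (cathode) and Au⁺/Au is oxidised (anode), so E°cell = (+0.83) − (+1.66) = -0.83 V.
Balancing electrons gives n = 1.
ΔG° = −nFE° = −(1)(96485)(-0.83) = 80,083 J = +80.1 kJ.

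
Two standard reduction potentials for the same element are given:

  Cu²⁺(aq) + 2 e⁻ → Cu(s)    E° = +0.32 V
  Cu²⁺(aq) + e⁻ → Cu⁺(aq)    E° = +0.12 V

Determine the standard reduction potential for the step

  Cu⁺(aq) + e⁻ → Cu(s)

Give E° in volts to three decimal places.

+0.520 V

Sequential free energies add, so n₃E°₃ = n₁E°₁ + n₂E°₂.
With n₃ = 2, and the known step contributing 1×(+0.12) V, the unknown satisfies 1·E° = 2×(+0.32) − 1×(+0.12) = +0.520.
E° = +0.520 / 1 = +0.520 V.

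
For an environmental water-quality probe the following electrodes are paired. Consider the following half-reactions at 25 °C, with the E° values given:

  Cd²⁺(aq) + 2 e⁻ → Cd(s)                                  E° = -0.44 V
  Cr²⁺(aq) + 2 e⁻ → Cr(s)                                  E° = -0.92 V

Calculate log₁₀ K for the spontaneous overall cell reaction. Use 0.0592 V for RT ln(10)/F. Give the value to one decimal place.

16.2

Cathode: Cd²⁺/Cd; anode: Cr²⁺/Cr. E°cell = +0.48 V, n = 2.
log K = nE°cell / 0.0592 = (2)(+0.48) / 0.0592 = 16.2.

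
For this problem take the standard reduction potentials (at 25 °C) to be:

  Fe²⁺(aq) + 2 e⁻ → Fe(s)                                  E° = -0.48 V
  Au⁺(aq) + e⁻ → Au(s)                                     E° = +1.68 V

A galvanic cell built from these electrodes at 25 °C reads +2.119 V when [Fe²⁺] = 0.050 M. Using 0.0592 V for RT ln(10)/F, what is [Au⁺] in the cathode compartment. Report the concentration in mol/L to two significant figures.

0.045 M

Au⁺/Au is the cathode, Fe²⁺/Fe the anode: E°cell = +2.16 V, n = 2.
Overall reaction: 2 Au⁺(aq) + Fe(s) → 2 Au(s) + Fe²⁺(aq); Q = [Fe²⁺]^1/[Au⁺]^2.
From E = E° − (0.0592/n) log Q: log Q = (E° − E)·n/0.0592 = (+2.16 − (+2.119))·2/0.0592 = 1.3851.
So 2·log[Au⁺] = 1·log(0.05) − log Q = -1.3010 − (1.3851) = -2.6861; log[Au⁺] = -2.6861 / 2 = -1.3431; [Au⁺] = 10^(-1.3431) ≈ 0.045 M.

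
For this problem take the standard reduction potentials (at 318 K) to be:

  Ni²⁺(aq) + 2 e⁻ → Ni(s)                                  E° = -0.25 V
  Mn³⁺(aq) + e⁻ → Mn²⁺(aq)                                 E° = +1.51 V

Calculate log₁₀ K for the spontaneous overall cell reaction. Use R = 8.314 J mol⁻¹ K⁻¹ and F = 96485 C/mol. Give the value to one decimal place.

55.8

Cathode: Mn³⁺/Mn²⁺; anode: Ni²⁺/Ni. E°cell = (+1.51) − (-0.25) = +1.76 V, with n = 2.
ΔG° = −nFE° = −RT ln K, so ln K = nFE°/(RT) = (2)(96485)(+1.76) / ((8.314)(318)) = 128.459.
log₁₀ K = 128.459 / ln 10 = 55.8.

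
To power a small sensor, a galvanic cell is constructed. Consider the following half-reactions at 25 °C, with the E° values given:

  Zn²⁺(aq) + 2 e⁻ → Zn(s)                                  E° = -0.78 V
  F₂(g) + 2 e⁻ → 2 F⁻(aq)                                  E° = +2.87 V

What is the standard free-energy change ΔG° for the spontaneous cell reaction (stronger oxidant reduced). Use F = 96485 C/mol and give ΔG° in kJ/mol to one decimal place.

F₂/F⁻ (E° = +2.87 V) is the cathode; Zn²⁺/Zn (E° = -0.78 V) is the anode, so E°cell = +3.65 V.
Balancing electrons gives n = 2 (lcm of 2 and 2).
ΔG° = −nFE° = −(2)(96485)(+3.65) = -704,340 J = -704.3 kJ/mol.

-704.3 kJ/mol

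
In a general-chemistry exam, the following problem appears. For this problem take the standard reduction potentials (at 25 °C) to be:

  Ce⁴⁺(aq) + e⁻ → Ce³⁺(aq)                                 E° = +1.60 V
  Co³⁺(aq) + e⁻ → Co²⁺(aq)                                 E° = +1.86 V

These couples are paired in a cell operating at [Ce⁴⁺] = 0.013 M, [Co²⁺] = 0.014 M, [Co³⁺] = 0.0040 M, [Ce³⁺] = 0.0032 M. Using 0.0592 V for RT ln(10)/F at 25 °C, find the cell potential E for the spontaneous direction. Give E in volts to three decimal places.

Co³⁺/Co²⁺ is the cathode (higher E°), Ce⁴⁺/Ce³⁺ the anode: E°cell = +1.86 − (+1.60) = +0.26 V, n = 1.
Overall: Co³⁺(aq) + Ce³⁺(aq) → Co²⁺(aq) + Ce⁴⁺(aq)
Q = [Co²⁺]·[Ce⁴⁺] / ([Co³⁺]·[Ce³⁺]); log Q = 1.153.
E = E° − (0.0592/n) log Q = +0.26 − (0.0592/1)(1.153) = +0.192 V.

+0.192 V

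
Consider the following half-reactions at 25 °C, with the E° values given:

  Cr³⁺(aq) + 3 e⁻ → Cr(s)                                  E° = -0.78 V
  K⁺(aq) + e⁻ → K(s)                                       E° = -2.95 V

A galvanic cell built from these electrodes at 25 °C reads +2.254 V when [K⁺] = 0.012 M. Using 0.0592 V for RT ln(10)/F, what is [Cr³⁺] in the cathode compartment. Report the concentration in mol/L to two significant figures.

0.031 M

Cr³⁺/Cr is the cathode, K⁺/K the anode: E°cell = +2.17 V, n = 3.
Overall reaction: Cr³⁺(aq) + 3 K(s) → Cr(s) + 3 K⁺(aq); Q = [K⁺]^3/[Cr³⁺]^1.
From E = E° − (0.0592/n) log Q: log Q = (E° − E)·n/0.0592 = (+2.17 − (+2.254))·3/0.0592 = -4.2568.
So 1·log[Cr³⁺] = 3·log(0.012) − log Q = -5.7625 − (-4.2568) = -1.5057; [Cr³⁺] = 10^(-1.5057) ≈ 0.031 M.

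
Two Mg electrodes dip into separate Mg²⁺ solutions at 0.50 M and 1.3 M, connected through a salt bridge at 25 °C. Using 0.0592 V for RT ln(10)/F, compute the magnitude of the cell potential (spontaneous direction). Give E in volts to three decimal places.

For a concentration cell E°cell = 0. The 1.3 M side is the cathode (reduction is favoured where [Mg²⁺] is higher).
With n = 2, E = −(0.0592/2) log([Mg²⁺]ₐₙ/[Mg²⁺]꜀ₐₜ) = −(0.0592/2) log(0.5/1.3) = −(0.0592/2)(-0.415) = +0.012 V.

+0.012 V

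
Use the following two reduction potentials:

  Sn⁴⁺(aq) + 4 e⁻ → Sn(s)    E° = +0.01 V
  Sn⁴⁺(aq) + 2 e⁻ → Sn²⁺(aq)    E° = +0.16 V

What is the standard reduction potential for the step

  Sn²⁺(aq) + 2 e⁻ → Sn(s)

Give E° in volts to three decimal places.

Sequential free energies add, so n₃E°₃ = n₁E°₁ + n₂E°₂.
With n₃ = 4, and the known step contributing 2×(+0.16) V, the unknown satisfies 2·E° = 4×(+0.01) − 2×(+0.16) = -0.280.
E° = -0.280 / 2 = -0.140 V.

-0.140 V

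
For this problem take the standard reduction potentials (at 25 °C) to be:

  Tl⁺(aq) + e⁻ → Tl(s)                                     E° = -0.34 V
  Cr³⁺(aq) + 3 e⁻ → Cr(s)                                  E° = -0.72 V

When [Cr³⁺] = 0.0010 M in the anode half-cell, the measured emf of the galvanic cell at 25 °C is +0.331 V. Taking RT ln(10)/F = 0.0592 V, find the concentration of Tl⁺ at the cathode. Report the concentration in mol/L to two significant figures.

Tl⁺/Tl is the cathode, Cr³⁺/Cr the anode: E°cell = +0.38 V, n = 3.
Overall reaction: 3 Tl⁺(aq) + Cr(s) → 3 Tl(s) + Cr³⁺(aq); Q = [Cr³⁺]^1/[Tl⁺]^3.
From E = E° − (0.0592/n) log Q: log Q = (E° − E)·n/0.0592 = (+0.38 − (+0.331))·3/0.0592 = 2.4831.
So 3·log[Tl⁺] = 1·log(0.001) − log Q = -3.0000 − (2.4831) = -5.4831; log[Tl⁺] = -5.4831 / 3 = -1.8277; [Tl⁺] = 10^(-1.8277) ≈ 0.015 M.

0.015 M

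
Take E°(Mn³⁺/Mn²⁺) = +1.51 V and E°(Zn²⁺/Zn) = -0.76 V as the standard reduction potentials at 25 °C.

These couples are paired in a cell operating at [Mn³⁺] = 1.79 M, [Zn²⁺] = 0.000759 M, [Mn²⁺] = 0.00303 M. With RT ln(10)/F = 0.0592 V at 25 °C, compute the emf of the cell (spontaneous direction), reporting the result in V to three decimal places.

+2.526 V

Mn³⁺/Mn²⁺ is the cathode (higher E°), Zn²⁺/Zn the anode: E°cell = +1.51 − (-0.76) = +2.27 V, n = 2.
Overall: 2 Mn³⁺(aq) + Zn(s) → 2 Mn²⁺(aq) + Zn²⁺(aq)
Q = [Mn²⁺]^2·[Zn²⁺] / ([Mn³⁺]^2); log Q = -8.663.
E = E° − (0.0592/n) log Q = +2.27 − (0.0592/2)(-8.663) = +2.526 V.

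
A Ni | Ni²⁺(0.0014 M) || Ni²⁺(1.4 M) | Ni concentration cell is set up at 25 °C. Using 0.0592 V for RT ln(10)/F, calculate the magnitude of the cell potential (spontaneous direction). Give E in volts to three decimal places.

+0.089 V

For a concentration cell E°cell = 0. The 1.4 M side is the cathode (reduction is favoured where [Ni²⁺] is higher).
With n = 2, E = −(0.0592/2) log([Ni²⁺]ₐₙ/[Ni²⁺]꜀ₐₜ) = −(0.0592/2) log(0.0014/1.4) = −(0.0592/2)(-3.000) = +0.089 V.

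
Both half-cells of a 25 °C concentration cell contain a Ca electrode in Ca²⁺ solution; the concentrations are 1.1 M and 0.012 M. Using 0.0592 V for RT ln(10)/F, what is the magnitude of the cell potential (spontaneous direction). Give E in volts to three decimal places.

+0.058 V

For a concentration cell E°cell = 0. The 1.1 M side is the cathode (reduction is favoured where [Ca²⁺] is higher).
With n = 2, E = −(0.0592/2) log([Ca²⁺]ₐₙ/[Ca²⁺]꜀ₐₜ) = −(0.0592/2) log(0.012/1.1) = −(0.0592/2)(-1.962) = +0.058 V.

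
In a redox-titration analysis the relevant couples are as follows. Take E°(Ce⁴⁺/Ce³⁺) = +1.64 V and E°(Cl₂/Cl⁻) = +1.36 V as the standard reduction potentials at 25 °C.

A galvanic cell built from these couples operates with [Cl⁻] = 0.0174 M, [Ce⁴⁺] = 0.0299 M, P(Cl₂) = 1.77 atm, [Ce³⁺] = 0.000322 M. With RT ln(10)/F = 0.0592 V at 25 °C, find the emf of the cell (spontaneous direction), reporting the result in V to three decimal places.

+0.285 V

Ce⁴⁺/Ce³⁺ is the cathode (higher E°), Cl₂/Cl⁻ the anode: E°cell = +1.64 − (+1.36) = +0.28 V, n = 2.
Overall: 2 Ce⁴⁺(aq) + 2 Cl⁻(aq) → 2 Ce³⁺(aq) + Cl₂(g)
Q = [Ce³⁺]^2·P(Cl₂) / ([Ce⁴⁺]^2·[Cl⁻]^2); log Q = -0.169.
E = E° − (0.0592/n) log Q = +0.28 − (0.0592/2)(-0.169) = +0.285 V.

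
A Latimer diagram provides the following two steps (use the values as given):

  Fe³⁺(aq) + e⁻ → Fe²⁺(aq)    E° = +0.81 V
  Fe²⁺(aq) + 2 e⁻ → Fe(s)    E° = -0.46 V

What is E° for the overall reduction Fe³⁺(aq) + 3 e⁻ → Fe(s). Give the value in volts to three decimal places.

Standard free energies of sequential steps add: ΔG°₃ = ΔG°₁ + ΔG°₂, so n₃E°₃ = n₁E°₁ + n₂E°₂.
E°₃ = (1×+0.81 + 2×-0.46) / 3 = (-0.110) / 3 = -0.037 V.
Simply averaging or adding the two E° values would be wrong; the electron-weighted sum is required.

-0.037 V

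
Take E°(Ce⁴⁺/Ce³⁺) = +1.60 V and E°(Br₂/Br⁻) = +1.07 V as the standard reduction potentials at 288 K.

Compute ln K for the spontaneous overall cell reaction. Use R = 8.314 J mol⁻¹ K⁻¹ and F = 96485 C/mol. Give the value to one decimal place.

42.7

Cathode: Ce⁴⁺/Ce³⁺; anode: Br₂/Br⁻. E°cell = (+1.60) − (+1.07) = +0.53 V, with n = 2.
ΔG° = −nFE° = −RT ln K, so ln K = nFE°/(RT) = (2)(96485)(+0.53) / ((8.314)(288)) = 42.713.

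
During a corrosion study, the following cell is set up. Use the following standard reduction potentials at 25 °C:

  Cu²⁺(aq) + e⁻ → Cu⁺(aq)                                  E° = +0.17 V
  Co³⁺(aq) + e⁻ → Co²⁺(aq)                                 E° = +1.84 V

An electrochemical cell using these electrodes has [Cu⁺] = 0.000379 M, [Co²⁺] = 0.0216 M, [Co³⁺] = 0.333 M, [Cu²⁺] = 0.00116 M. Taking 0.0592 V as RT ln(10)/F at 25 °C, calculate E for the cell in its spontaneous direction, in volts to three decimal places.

+1.712 V

Co³⁺/Co²⁺ is the cathode (higher E°), Cu²⁺/Cu⁺ the anode: E°cell = +1.84 − (+0.17) = +1.67 V, n = 1.
Overall: Co³⁺(aq) + Cu⁺(aq) → Co²⁺(aq) + Cu²⁺(aq)
Q = [Co²⁺]·[Cu²⁺] / ([Co³⁺]·[Cu⁺]); log Q = -0.702.
E = E° − (0.0592/n) log Q = +1.67 − (0.0592/1)(-0.702) = +1.712 V.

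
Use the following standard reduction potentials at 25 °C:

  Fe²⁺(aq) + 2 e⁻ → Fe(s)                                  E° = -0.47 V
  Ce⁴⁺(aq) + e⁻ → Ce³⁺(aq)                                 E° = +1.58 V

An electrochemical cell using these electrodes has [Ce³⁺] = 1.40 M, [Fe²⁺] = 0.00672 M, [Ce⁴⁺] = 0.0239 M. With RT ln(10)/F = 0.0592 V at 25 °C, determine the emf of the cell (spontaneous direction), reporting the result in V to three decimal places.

+2.010 V

Ce⁴⁺/Ce³⁺ is the cathode (higher E°), Fe²⁺/Fe the anode: E°cell = +1.58 − (-0.47) = +2.05 V, n = 2.
Overall: 2 Ce⁴⁺(aq) + Fe(s) → 2 Ce³⁺(aq) + Fe²⁺(aq)
Q = [Ce³⁺]^2·[Fe²⁺] / ([Ce⁴⁺]^2); log Q = 1.363.
E = E° − (0.0592/n) log Q = +2.05 − (0.0592/2)(1.363) = +2.010 V.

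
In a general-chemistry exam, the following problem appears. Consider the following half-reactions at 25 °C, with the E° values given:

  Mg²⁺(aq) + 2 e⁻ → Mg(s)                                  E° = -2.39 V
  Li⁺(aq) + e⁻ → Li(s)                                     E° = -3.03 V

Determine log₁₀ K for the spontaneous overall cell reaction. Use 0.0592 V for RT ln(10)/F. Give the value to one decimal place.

21.6

Cathode: Mg²⁺/Mg; anode: Li⁺/Li. E°cell = +0.64 V, n = 2.
log K = nE°cell / 0.0592 = (2)(+0.64) / 0.0592 = 21.6.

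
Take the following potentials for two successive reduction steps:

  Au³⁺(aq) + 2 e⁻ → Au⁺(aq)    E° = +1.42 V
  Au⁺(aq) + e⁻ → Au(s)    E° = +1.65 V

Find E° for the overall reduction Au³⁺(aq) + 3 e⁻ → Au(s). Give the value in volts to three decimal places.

Adding the free-energy changes (−nFE°) of the two steps gives −n₃FE°₃ = −n₁FE°₁ − n₂FE°₂.
E°₃ = (2×+1.42 + 1×+1.65) / 3 = (+4.490) / 3 = +1.497 V.

+1.497 V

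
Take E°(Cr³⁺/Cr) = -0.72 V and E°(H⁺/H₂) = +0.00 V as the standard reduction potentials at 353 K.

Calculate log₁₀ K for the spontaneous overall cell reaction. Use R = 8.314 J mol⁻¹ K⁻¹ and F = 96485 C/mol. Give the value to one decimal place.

Cathode: H⁺/H₂; anode: Cr³⁺/Cr. E°cell = (+0.00) − (-0.72) = +0.72 V, with n = 6.
ΔG° = −nFE° = −RT ln K, so ln K = nFE°/(RT) = (6)(96485)(+0.72) / ((8.314)(353)) = 142.023.
log₁₀ K = 142.023 / ln 10 = 61.7.

61.7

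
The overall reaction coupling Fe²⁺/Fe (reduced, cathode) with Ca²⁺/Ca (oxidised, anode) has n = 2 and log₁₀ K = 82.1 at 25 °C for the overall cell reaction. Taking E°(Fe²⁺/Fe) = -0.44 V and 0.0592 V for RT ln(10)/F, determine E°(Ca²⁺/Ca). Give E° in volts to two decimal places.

-2.87 V

E°cell = (0.0592/n)·log K = (0.0592/2)(82.1) = +2.430 V.
Since Fe²⁺/Fe is the cathode and Ca²⁺/Ca the anode, E°cell = E°(Fe²⁺/Fe) − E°(Ca²⁺/Ca).
So E°(Ca²⁺/Ca) = E°(Fe²⁺/Fe) − E°cell = (-0.44) − (+2.430) = -2.87 V.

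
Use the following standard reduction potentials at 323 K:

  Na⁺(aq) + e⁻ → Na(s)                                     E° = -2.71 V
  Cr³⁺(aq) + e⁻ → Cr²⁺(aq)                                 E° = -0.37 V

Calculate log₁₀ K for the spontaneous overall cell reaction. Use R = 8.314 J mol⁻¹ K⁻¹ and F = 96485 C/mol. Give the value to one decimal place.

Cathode: Cr³⁺/Cr²⁺; anode: Na⁺/Na. E°cell = (-0.37) − (-2.71) = +2.34 V, with n = 1.
ΔG° = −nFE° = −RT ln K, so ln K = nFE°/(RT) = (1)(96485)(+2.34) / ((8.314)(323)) = 84.074.
log₁₀ K = 84.074 / ln 10 = 36.5.

36.5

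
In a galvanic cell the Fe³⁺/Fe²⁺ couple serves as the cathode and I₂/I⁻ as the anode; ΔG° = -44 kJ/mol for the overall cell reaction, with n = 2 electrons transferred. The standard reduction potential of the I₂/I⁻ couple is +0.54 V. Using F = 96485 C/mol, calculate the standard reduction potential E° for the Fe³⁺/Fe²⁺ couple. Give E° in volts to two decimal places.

+0.77 V

E°cell = −ΔG°/(nF) = −(-44×10³)/((2)(96485)) = +0.228 V.
Since Fe³⁺/Fe²⁺ is the cathode and I₂/I⁻ the anode, E°cell = E°(Fe³⁺/Fe²⁺) − E°(I₂/I⁻).
So E°(Fe³⁺/Fe²⁺) = E°cell + E°(I₂/I⁻) = +0.228 + (+0.54) = +0.77 V.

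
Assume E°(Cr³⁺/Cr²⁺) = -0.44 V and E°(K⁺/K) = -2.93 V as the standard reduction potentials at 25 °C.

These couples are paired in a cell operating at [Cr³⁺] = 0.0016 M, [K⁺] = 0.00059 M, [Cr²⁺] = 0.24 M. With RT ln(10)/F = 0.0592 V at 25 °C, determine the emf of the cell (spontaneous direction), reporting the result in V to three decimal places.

Cr³⁺/Cr²⁺ is the cathode (higher E°), K⁺/K the anode: E°cell = -0.44 − (-2.93) = +2.49 V, n = 1.
Overall: Cr³⁺(aq) + K(s) → Cr²⁺(aq) + K⁺(aq)
Q = [Cr²⁺]·[K⁺] / ([Cr³⁺]); log Q = -1.053.
E = E° − (0.0592/n) log Q = +2.49 − (0.0592/1)(-1.053) = +2.552 V.

+2.552 V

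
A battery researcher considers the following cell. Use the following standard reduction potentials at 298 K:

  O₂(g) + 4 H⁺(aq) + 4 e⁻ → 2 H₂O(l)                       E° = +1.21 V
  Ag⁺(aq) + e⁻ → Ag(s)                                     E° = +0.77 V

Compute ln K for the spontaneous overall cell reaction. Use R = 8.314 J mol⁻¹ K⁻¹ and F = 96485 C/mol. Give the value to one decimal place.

68.5

Cathode: O₂/H₂O; anode: Ag⁺/Ag. E°cell = (+1.21) − (+0.77) = +0.44 V, with n = 4.
ΔG° = −nFE° = −RT ln K, so ln K = nFE°/(RT) = (4)(96485)(+0.44) / ((8.314)(298)) = 68.540.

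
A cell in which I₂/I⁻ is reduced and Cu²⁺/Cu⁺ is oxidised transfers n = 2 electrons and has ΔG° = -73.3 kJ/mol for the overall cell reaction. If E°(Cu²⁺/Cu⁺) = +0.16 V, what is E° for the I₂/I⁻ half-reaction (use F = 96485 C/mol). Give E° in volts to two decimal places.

E°cell = −ΔG°/(nF) = −(-73.3×10³)/((2)(96485)) = +0.380 V.
Since I₂/I⁻ is the cathode and Cu²⁺/Cu⁺ the anode, E°cell = E°(I₂/I⁻) − E°(Cu²⁺/Cu⁺).
So E°(I₂/I⁻) = E°cell + E°(Cu²⁺/Cu⁺) = +0.380 + (+0.16) = +0.54 V.

+0.54 V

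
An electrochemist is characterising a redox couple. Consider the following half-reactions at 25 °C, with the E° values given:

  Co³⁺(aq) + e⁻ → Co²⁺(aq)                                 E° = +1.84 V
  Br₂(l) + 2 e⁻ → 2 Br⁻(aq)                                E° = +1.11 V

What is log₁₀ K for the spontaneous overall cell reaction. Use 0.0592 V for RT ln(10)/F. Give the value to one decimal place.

24.7

Cathode: Co³⁺/Co²⁺; anode: Br₂/Br⁻. E°cell = +0.73 V, n = 2.
log K = nE°cell / 0.0592 = (2)(+0.73) / 0.0592 = 24.7.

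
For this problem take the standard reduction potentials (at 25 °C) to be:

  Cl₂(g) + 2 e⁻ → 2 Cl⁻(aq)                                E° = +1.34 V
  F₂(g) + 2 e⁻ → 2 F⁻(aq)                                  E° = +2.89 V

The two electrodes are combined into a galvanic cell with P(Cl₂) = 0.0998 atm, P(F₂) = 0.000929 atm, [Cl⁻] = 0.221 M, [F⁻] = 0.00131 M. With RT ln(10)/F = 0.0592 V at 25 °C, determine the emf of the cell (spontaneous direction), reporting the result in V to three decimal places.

+1.622 V

F₂/F⁻ is the cathode (higher E°), Cl₂/Cl⁻ the anode: E°cell = +2.89 − (+1.34) = +1.55 V, n = 2.
Overall: F₂(g) + 2 Cl⁻(aq) → 2 F⁻(aq) + Cl₂(g)
Q = [F⁻]^2·P(Cl₂) / (P(F₂)·[Cl⁻]^2); log Q = -2.423.
E = E° − (0.0592/n) log Q = +1.55 − (0.0592/2)(-2.423) = +1.622 V.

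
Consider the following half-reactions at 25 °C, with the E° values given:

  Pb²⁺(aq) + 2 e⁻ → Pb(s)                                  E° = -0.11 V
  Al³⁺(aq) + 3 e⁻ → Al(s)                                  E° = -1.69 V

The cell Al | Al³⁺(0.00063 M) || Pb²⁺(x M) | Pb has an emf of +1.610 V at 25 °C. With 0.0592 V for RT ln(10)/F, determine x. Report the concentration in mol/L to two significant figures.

Pb²⁺/Pb is the cathode, Al³⁺/Al the anode: E°cell = +1.58 V, n = 6.
Overall reaction: 3 Pb²⁺(aq) + 2 Al(s) → 3 Pb(s) + 2 Al³⁺(aq); Q = [Al³⁺]^2/[Pb²⁺]^3.
From E = E° − (0.0592/n) log Q: log Q = (E° − E)·n/0.0592 = (+1.58 − (+1.610))·6/0.0592 = -3.0405.
So 3·log[Pb²⁺] = 2·log(0.00063) − log Q = -6.4013 − (-3.0405) = -3.3608; log[Pb²⁺] = -3.3608 / 3 = -1.1203; [Pb²⁺] = 10^(-1.1203) ≈ 0.076 M.

0.076 M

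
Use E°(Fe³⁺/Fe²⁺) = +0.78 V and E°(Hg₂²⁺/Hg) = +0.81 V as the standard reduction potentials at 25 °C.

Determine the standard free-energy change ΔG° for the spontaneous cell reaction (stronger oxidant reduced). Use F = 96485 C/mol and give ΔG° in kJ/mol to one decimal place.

Hg₂²⁺/Hg (E° = +0.81 V) is the cathode; Fe³⁺/Fe²⁺ (E° = +0.78 V) is the anode, so E°cell = +0.03 V.
Balancing electrons gives n = 2 (lcm of 2 and 1).
ΔG° = −nFE° = −(2)(96485)(+0.03) = -5,789 J = -5.8 kJ/mol.

-5.8 kJ/mol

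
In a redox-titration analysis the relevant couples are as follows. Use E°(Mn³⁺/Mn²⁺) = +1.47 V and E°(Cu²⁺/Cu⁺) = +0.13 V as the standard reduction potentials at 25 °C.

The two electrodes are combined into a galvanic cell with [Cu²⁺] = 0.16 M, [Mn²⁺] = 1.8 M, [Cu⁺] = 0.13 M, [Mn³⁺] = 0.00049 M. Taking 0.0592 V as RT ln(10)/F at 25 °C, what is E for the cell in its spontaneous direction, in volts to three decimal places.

Mn³⁺/Mn²⁺ is the cathode (higher E°), Cu²⁺/Cu⁺ the anode: E°cell = +1.47 − (+0.13) = +1.34 V, n = 1.
Overall: Mn³⁺(aq) + Cu⁺(aq) → Mn²⁺(aq) + Cu²⁺(aq)
Q = [Mn²⁺]·[Cu²⁺] / ([Mn³⁺]·[Cu⁺]); log Q = 3.655.
E = E° − (0.0592/n) log Q = +1.34 − (0.0592/1)(3.655) = +1.124 V.

+1.124 V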